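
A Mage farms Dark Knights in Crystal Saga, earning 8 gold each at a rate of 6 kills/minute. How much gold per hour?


Gold per minute = 8 * 6 = 48
Gold per hour = 48 * 60 = 2880

2880 gold/hour


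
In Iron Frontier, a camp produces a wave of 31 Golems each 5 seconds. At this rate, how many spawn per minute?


Spawns per minute = count * (60 / interval)
= 31 * (60 / 5)
= 31 * 12.0
= 372.0

372.0 per minute


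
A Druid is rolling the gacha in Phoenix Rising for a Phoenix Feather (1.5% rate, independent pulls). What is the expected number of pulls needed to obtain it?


Expected pulls for a geometric distribution = 1/p = 100 / rate%
= 100 / 1.5
= 66.67

66.67 pulls


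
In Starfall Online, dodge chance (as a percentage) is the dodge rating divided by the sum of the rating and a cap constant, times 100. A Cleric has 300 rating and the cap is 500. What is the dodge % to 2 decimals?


dodge% = 300 / (300 + 500) * 100
= 300 / 800 * 100
= 0.375 * 100
= 37.50%

37.50%


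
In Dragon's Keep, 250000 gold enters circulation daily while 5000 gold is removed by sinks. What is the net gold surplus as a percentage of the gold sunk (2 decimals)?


Net gold = 250000 - 5000 = 245000
Inflation rate = net / sunk * 100 = 245000 / 5000 * 100
= 49.0 * 100
= 4900.00%

4900.00%


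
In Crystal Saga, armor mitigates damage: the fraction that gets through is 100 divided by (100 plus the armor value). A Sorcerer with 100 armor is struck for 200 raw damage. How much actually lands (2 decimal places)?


actual = 200 * 100 / (100 + 100)
= 200 * 100 / 200
= 20000 / 200
= 100.00

100.00 damage


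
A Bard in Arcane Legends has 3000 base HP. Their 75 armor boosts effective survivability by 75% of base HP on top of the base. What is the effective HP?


EHP = 3000 * (1 + 75/100)
= 3000 * (1 + 0.75)
= 3000 * 1.75
= 5250.0

5250.0 EHP


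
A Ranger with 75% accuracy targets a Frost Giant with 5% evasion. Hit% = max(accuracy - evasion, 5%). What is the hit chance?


accuracy - evasion = 75 - 5 = 70
Apply floor: max(70, 5) = 70
Hit chance = 70%

70%


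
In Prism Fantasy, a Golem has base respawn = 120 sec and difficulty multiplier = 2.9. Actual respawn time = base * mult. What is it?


Respawn time = base * multiplier
= 120 * 2.9
= 348.0 seconds

348.0 seconds


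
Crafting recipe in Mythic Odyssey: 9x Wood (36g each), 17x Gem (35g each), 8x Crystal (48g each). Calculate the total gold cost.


Cost breakdown:
  Wood: 9 * 36 = 324
  Gem: 17 * 35 = 595
  Crystal: 8 * 48 = 384
Total = 324 + 595 + 384 = 1303

1303 gold


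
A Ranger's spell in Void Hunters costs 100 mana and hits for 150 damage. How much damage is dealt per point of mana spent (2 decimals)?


Efficiency = damage / mana
= 150 / 100
= 1.50

1.50 dmg/mana


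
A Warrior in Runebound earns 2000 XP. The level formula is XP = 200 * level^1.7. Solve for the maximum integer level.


XP = 200 * level^1.7, so level = (XP / 200)^(1/1.7)
= (2000 / 200)^(1/1.7)
= 10.0^0.5882
= 3.8747
Floor: level = 3

level 3


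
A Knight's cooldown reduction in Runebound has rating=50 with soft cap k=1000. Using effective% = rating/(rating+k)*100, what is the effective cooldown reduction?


effective% = rating / (rating + k) * 100
= 50 / (50 + 1000) * 100
= 50 / 1050 * 100
= 0.047619 * 100
= 4.76%

4.76%


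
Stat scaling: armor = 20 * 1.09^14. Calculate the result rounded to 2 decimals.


value = base * growth^level
= 20 * 1.09^14
= 20 * 3.341727
= 66.83

66.83 armor


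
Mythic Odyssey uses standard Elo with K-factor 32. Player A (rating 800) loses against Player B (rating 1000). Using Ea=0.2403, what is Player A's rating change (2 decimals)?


Elo update: delta = K * (S - Ea), where S = 0 (loses)
S - Ea = 0 - 0.2403 = -0.2403
Rating change = 32 * -0.2403
= -7.69

-7.69 rating points


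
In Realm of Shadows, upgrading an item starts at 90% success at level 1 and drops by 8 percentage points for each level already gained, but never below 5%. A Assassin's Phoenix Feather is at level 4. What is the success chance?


raw_rate = 90 - 8 * (4 - 1)
= 90 - 8 * 3
= 90 - 24
= 66
Apply floor: max(66, 5) = 66%

66%


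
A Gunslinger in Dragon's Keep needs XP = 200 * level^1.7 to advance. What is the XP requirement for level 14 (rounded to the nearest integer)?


XP = 200 * level^1.7
Substitute level = 14:
XP = 200 * 14^1.7
= 200 * 88.801
= 17760

17760 XP


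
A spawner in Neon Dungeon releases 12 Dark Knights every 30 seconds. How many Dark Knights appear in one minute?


Spawns per minute = count * (60 / interval)
= 12 * (60 / 30)
= 12 * 2.0
= 24.0

24.0 per minute


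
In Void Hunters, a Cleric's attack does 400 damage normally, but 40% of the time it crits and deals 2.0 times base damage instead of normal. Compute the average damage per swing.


E[dmg] = base * (1 + crit_chance * (crit_mult - 1))
cc as decimal = 40/100 = 0.4
cm - 1 = 2.0 - 1 = 1.0
Bonus factor = 0.4 * 1.0 = 0.4
Total multiplier = 1 + 0.4 = 1.4
Expected damage = 400 * 1.4 = 560.00

560.00 damage


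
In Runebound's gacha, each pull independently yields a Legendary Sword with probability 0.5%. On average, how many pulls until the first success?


Expected pulls for a geometric distribution = 1/p = 100 / rate%
= 100 / 0.5
= 200.0

200.0 pulls


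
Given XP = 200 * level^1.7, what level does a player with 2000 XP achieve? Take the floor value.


XP = 200 * level^1.7, so level = (XP / 200)^(1/1.7)
= (2000 / 200)^(1/1.7)
= 10.0^0.5882
= 3.8747
Floor: level = 3

level 3


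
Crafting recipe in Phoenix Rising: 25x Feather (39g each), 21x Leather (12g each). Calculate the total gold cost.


Cost breakdown:
  Feather: 25 * 39 = 975
  Leather: 21 * 12 = 252
Total = 975 + 252 = 1227

1227 gold


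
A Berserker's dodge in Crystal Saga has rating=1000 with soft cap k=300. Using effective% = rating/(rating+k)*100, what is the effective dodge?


effective% = rating / (rating + k) * 100
= 1000 / (1000 + 300) * 100
= 1000 / 1300 * 100
= 0.769231 * 100
= 76.92%

76.92%


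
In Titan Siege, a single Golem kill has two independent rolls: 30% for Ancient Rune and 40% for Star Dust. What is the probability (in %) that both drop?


For independent events, P(both) = P(A) * P(B)
= 30% * 40%
= 1200 / 100 %
= 12.0%

12.0%


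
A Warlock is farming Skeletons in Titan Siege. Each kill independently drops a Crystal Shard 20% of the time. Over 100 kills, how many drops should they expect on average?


Expected drops = kills * (drop_rate / 100)
= 100 * (20 / 100)
= 100 * 0.2
= 20.0

20.0 drops


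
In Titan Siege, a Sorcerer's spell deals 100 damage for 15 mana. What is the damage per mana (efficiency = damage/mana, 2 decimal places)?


Efficiency = damage / mana
= 100 / 15
= 6.67

6.67 dmg/mana


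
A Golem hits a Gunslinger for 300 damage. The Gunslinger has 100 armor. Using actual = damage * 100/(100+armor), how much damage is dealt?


actual = 300 * 100 / (100 + 100)
= 300 * 100 / 200
= 30000 / 200
= 150.00

150.00 damage


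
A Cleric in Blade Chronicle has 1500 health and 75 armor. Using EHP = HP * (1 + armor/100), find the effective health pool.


EHP = 1500 * (1 + 75/100)
= 1500 * (1 + 0.75)
= 1500 * 1.75
= 2625.0

2625.0 EHP


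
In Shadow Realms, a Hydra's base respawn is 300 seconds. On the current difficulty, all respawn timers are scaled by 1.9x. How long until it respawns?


Respawn time = base * multiplier
= 300 * 1.9
= 570.0 seconds

570.0 seconds


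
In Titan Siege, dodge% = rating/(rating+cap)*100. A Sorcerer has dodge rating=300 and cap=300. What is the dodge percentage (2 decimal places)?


dodge% = 300 / (300 + 300) * 100
= 300 / 600 * 100
= 0.5 * 100
= 50.00%

50.00%


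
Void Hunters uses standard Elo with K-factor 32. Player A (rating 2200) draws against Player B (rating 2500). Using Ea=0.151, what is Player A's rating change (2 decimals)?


Elo update: delta = K * (S - Ea), where S = 0.5 (draws)
S - Ea = 0.5 - 0.151 = 0.349
Rating change = 32 * 0.349
= 11.17

11.17 rating points


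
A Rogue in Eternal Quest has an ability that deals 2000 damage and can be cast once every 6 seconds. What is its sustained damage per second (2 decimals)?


DPS = damage / cooldown
= 2000 / 6
= 333.33

333.33 DPS


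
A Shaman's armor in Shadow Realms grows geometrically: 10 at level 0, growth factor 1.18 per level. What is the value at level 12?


value = base * growth^level
= 10 * 1.18^12
= 10 * 7.287593
= 72.88

72.88 armor


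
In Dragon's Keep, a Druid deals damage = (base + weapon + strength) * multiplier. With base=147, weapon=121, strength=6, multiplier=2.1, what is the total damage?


Sum base + weapon + str = 147 + 121 + 6 = 274
Multiply by 2.1:
274 * 2.1 = 575.4

575.4 damage


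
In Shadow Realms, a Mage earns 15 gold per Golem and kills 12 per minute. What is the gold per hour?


Gold per minute = 15 * 12 = 180
Gold per hour = 180 * 60 = 10800

10800 gold/hour


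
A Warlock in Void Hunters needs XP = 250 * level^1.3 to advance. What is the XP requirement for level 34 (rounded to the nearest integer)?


XP = 250 * level^1.3
Substitute level = 34:
XP = 250 * 34^1.3
= 250 * 97.9315
= 24483

24483 XP


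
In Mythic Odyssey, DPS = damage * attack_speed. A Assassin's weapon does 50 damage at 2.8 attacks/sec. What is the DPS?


DPS = damage * attack_speed
= 50 * 2.8
= 140.0

140.0 DPS


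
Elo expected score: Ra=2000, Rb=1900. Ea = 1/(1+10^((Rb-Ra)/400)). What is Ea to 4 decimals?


Elo expected score: Ea = 1/(1 + 10^((Rb-Ra)/400))
Rb - Ra = 1900 - 2000 = -100
(Rb-Ra)/400 = -100/400 = -0.25
10^-0.25 = 0.562341
Ea = 1/(1 + 0.562341) = 1/1.562341 = 0.6401

0.6401


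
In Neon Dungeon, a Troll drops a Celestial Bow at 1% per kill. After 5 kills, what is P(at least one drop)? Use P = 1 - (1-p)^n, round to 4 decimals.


P(at least one) = 1 - P(none) = 1 - (1-p)^n
p = 1/100 = 0.01
1 - p = 0.99
(1 - p)^5 = 0.99^5 = 0.950990
P(at least one) = 1 - 0.950990 = 0.0490

0.0490


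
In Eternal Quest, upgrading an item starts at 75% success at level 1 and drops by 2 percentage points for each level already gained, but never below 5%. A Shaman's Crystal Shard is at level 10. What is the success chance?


raw_rate = 75 - 2 * (10 - 1)
= 75 - 2 * 9
= 75 - 18
= 57
Apply floor: max(57, 5) = 57%

57%


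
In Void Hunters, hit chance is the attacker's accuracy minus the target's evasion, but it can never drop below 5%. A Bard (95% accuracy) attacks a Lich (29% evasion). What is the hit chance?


accuracy - evasion = 95 - 29 = 66
Apply floor: max(66, 5) = 66
Hit chance = 66%

66%


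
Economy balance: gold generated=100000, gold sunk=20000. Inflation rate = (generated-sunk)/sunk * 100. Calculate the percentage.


Net gold = 100000 - 20000 = 80000
Inflation rate = net / sunk * 100 = 80000 / 20000 * 100
= 4.0 * 100
= 400.00%

400.00%


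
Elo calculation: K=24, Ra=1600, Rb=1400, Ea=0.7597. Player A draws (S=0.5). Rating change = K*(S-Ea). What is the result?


Elo update: delta = K * (S - Ea), where S = 0.5 (draws)
S - Ea = 0.5 - 0.7597 = -0.2597
Rating change = 24 * -0.2597
= -6.23

-6.23 rating points


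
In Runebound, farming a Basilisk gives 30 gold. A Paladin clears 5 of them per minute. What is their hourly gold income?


Gold per minute = 30 * 5 = 150
Gold per hour = 150 * 60 = 9000

9000 gold/hour


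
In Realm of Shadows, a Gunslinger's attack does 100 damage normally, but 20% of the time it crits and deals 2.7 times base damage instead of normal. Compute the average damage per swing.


E[dmg] = base * (1 + crit_chance * (crit_mult - 1))
cc as decimal = 20/100 = 0.2
cm - 1 = 2.7 - 1 = 1.7
Bonus factor = 0.2 * 1.7 = 0.34
Total multiplier = 1 + 0.34 = 1.34
Expected damage = 100 * 1.34 = 134.00

134.00 damage


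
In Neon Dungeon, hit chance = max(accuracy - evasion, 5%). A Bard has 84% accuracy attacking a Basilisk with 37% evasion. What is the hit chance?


accuracy - evasion = 84 - 37 = 47
Apply floor: max(47, 5) = 47
Hit chance = 47%

47%


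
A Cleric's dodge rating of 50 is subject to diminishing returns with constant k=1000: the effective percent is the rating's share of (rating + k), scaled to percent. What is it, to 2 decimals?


effective% = rating / (rating + k) * 100
= 50 / (50 + 1000) * 100
= 50 / 1050 * 100
= 0.047619 * 100
= 4.76%

4.76%


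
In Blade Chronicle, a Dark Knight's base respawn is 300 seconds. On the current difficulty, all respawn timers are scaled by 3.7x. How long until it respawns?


Respawn time = base * multiplier
= 300 * 3.7
= 1110.0 seconds

1110.0 seconds


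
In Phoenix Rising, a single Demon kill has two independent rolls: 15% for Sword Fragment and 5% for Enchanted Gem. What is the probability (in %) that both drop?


For independent events, P(both) = P(A) * P(B)
= 15% * 5%
= 75 / 100 %
= 0.75%

0.75%


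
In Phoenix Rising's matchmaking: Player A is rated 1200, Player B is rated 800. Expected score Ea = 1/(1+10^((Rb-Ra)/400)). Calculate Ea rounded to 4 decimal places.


Elo expected score: Ea = 1/(1 + 10^((Rb-Ra)/400))
Rb - Ra = 800 - 1200 = -400
(Rb-Ra)/400 = -400/400 = -1.0
10^-1.0 = 0.1
Ea = 1/(1 + 0.1) = 1/1.1 = 0.9091

0.9091


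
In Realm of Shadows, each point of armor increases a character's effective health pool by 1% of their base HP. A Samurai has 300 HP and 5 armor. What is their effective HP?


EHP = 300 * (1 + 5/100)
= 300 * (1 + 0.05)
= 300 * 1.05
= 315.0

315.0 EHP


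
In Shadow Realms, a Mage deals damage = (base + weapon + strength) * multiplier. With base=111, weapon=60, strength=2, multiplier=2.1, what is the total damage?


Sum base + weapon + str = 111 + 60 + 2 = 173
Multiply by 2.1:
173 * 2.1 = 363.3

363.3 damage


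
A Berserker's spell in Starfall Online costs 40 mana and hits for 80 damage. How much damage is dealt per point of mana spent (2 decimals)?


Efficiency = damage / mana
= 80 / 40
= 2.00

2.00 dmg/mana


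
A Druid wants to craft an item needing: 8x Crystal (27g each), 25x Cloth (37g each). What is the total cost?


Cost breakdown:
  Crystal: 8 * 27 = 216
  Cloth: 25 * 37 = 925
Total = 216 + 925 = 1141

1141 gold


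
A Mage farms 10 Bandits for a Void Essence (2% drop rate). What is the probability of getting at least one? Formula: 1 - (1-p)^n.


P(at least one) = 1 - P(none) = 1 - (1-p)^n
p = 2/100 = 0.02
1 - p = 0.98
(1 - p)^10 = 0.98^10 = 0.817073
P(at least one) = 1 - 0.817073 = 0.1829

0.1829


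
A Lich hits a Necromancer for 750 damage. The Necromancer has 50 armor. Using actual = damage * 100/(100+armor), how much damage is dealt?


actual = 750 * 100 / (100 + 50)
= 750 * 100 / 150
= 75000 / 150
= 500.00

500.00 damage


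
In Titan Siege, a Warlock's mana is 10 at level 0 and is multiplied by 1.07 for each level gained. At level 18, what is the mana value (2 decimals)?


value = base * growth^level
= 10 * 1.07^18
= 10 * 3.379932
= 33.80

33.80 mana


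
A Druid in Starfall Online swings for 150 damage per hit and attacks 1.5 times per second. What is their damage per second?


DPS = damage * attack_speed
= 150 * 1.5
= 225.0

225.0 DPS


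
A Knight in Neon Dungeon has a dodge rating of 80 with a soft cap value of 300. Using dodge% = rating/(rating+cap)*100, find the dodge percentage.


dodge% = 80 / (80 + 300) * 100
= 80 / 380 * 100
= 0.210526 * 100
= 21.05%

21.05%


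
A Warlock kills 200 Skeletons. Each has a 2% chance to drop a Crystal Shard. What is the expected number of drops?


Expected drops = kills * (drop_rate / 100)
= 200 * (2 / 100)
= 200 * 0.02
= 4.0

4.0 drops


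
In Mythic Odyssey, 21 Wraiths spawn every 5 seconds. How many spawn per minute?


Spawns per minute = count * (60 / interval)
= 21 * (60 / 5)
= 21 * 12.0
= 252.0

252.0 per minute


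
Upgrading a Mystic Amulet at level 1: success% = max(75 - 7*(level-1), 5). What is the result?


raw_rate = 75 - 7 * (1 - 1)
= 75 - 7 * 0
= 75 - 0
= 75
Apply floor: max(75, 5) = 75%

75%


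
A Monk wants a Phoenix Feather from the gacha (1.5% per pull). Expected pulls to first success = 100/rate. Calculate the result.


Expected pulls for a geometric distribution = 1/p = 100 / rate%
= 100 / 1.5
= 66.67

66.67 pulls


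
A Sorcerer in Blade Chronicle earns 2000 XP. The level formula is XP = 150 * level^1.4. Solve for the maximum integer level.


XP = 150 * level^1.4, so level = (XP / 150)^(1/1.4)
= (2000 / 150)^(1/1.4)
= 13.3333^0.7143
= 6.361
Floor: level = 6

level 6


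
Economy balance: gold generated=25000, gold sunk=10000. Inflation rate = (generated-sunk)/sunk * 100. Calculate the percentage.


Net gold = 25000 - 10000 = 15000
Inflation rate = net / sunk * 100 = 15000 / 10000 * 100
= 1.5 * 100
= 150.00%

150.00%


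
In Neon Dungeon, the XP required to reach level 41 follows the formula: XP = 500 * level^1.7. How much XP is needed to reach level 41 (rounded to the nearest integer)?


XP = 500 * level^1.7
Substitute level = 41:
XP = 500 * 41^1.7
= 500 * 551.7376
= 275869

275869 XP


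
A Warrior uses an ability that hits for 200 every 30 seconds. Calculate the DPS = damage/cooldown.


DPS = damage / cooldown
= 200 / 30
= 6.67

6.67 DPS


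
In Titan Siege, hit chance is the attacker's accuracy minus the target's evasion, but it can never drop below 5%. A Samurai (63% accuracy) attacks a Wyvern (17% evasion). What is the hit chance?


accuracy - evasion = 63 - 17 = 46
Apply floor: max(46, 5) = 46
Hit chance = 46%

46%


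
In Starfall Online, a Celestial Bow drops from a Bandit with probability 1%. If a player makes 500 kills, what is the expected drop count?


Expected drops = kills * (drop_rate / 100)
= 500 * (1 / 100)
= 500 * 0.01
= 5.0

5.0 drops


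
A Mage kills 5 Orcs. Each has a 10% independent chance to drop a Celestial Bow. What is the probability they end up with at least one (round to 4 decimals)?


P(at least one) = 1 - P(none) = 1 - (1-p)^n
p = 10/100 = 0.1
1 - p = 0.9
(1 - p)^5 = 0.9^5 = 0.590490
P(at least one) = 1 - 0.590490 = 0.4095

0.4095


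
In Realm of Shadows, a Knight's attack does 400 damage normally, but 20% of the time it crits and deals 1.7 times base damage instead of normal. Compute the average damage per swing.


E[dmg] = base * (1 + crit_chance * (crit_mult - 1))
cc as decimal = 20/100 = 0.2
cm - 1 = 1.7 - 1 = 0.7
Bonus factor = 0.2 * 0.7 = 0.14
Total multiplier = 1 + 0.14 = 1.14
Expected damage = 400 * 1.14 = 456.00

456.00 damage


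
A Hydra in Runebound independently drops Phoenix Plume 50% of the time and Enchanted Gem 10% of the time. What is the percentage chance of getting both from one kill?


For independent events, P(both) = P(A) * P(B)
= 50% * 10%
= 500 / 100 %
= 5.0%

5.0%


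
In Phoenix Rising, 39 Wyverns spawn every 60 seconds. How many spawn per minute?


Spawns per minute = count * (60 / interval)
= 39 * (60 / 60)
= 39 * 1.0
= 39.0

39.0 per minute


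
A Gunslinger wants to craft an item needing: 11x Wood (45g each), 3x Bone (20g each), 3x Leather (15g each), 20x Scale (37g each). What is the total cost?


Cost breakdown:
  Wood: 11 * 45 = 495
  Bone: 3 * 20 = 60
  Leather: 3 * 15 = 45
  Scale: 20 * 37 = 740
Total = 495 + 60 + 45 + 740 = 1340

1340 gold


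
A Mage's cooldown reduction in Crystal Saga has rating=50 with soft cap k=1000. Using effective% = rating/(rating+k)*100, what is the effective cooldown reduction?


effective% = rating / (rating + k) * 100
= 50 / (50 + 1000) * 100
= 50 / 1050 * 100
= 0.047619 * 100
= 4.76%

4.76%


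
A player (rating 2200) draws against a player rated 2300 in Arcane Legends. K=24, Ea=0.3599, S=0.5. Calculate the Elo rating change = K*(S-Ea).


Elo update: delta = K * (S - Ea), where S = 0.5 (draws)
S - Ea = 0.5 - 0.3599 = 0.1401
Rating change = 24 * 0.1401
= 3.36

3.36 rating points


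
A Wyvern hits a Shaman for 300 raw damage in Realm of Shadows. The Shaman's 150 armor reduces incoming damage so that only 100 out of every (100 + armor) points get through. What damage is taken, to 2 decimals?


actual = 300 * 100 / (100 + 150)
= 300 * 100 / 250
= 30000 / 250
= 120.00

120.00 damage


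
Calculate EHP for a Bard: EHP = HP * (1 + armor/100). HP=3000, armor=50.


EHP = 3000 * (1 + 50/100)
= 3000 * (1 + 0.5)
= 3000 * 1.5
= 4500.0

4500.0 EHP


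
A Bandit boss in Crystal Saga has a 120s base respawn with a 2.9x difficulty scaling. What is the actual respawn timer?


Respawn time = base * multiplier
= 120 * 2.9
= 348.0 seconds

348.0 seconds


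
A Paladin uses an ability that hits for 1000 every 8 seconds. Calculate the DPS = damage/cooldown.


DPS = damage / cooldown
= 1000 / 8
= 125.00

125.00 DPS


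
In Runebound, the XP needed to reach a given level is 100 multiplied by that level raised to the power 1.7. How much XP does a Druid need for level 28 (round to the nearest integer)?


XP = 100 * level^1.7
Substitute level = 28:
XP = 100 * 28^1.7
= 100 * 288.5152
= 28852

28852 XP


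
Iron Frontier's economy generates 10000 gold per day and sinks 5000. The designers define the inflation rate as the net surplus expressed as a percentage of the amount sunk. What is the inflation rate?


Net gold = 10000 - 5000 = 5000
Inflation rate = net / sunk * 100 = 5000 / 5000 * 100
= 1.0 * 100
= 100.00%

100.00%


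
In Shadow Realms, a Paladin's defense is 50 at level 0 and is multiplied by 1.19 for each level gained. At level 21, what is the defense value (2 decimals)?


value = base * growth^level
= 50 * 1.19^21
= 50 * 38.591014
= 1929.55

1929.55 defense


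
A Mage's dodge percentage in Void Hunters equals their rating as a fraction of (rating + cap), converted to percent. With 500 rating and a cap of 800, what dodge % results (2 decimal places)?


dodge% = 500 / (500 + 800) * 100
= 500 / 1300 * 100
= 0.384615 * 100
= 38.46%

38.46%


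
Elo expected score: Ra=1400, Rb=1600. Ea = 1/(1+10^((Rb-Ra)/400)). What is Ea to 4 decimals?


Elo expected score: Ea = 1/(1 + 10^((Rb-Ra)/400))
Rb - Ra = 1600 - 1400 = 200
(Rb-Ra)/400 = 200/400 = 0.5
10^0.5 = 3.162278
Ea = 1/(1 + 3.162278) = 1/4.162278 = 0.2403

0.2403


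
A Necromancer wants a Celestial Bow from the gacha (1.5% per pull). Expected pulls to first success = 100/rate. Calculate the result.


Expected pulls for a geometric distribution = 1/p = 100 / rate%
= 100 / 1.5
= 66.67

66.67 pulls


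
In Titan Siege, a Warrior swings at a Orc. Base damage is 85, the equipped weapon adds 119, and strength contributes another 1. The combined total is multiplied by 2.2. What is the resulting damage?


Sum base + weapon + str = 85 + 119 + 1 = 205
Multiply by 2.2:
205 * 2.2 = 451.0

451.0 damage


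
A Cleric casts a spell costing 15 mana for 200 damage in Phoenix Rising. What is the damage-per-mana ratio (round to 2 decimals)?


Efficiency = damage / mana
= 200 / 15
= 13.33

13.33 dmg/mana


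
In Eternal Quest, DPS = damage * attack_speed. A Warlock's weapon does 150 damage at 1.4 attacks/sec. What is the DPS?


DPS = damage * attack_speed
= 150 * 1.4
= 210.0

210.0 DPS


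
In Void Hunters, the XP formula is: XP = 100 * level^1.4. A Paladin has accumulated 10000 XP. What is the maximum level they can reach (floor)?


XP = 100 * level^1.4, so level = (XP / 100)^(1/1.4)
= (10000 / 100)^(1/1.4)
= 100.0^0.7143
= 26.827
Floor: level = 26

level 26


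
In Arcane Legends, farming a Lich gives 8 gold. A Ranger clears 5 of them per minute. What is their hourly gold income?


Gold per minute = 8 * 5 = 40
Gold per hour = 40 * 60 = 2400

2400 gold/hour


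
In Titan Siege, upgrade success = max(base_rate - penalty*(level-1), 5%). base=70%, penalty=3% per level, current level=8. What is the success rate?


raw_rate = 70 - 3 * (8 - 1)
= 70 - 3 * 7
= 70 - 21
= 49
Apply floor: max(49, 5) = 49%

49%


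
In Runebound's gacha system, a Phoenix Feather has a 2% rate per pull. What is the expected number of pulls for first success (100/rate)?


Expected pulls for a geometric distribution = 1/p = 100 / rate%
= 100 / 2
= 50.0

50.0 pulls


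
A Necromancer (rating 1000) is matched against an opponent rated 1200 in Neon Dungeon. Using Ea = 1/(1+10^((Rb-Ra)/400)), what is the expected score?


Elo expected score: Ea = 1/(1 + 10^((Rb-Ra)/400))
Rb - Ra = 1200 - 1000 = 200
(Rb-Ra)/400 = 200/400 = 0.5
10^0.5 = 3.162278
Ea = 1/(1 + 3.162278) = 1/4.162278 = 0.2403

0.2403


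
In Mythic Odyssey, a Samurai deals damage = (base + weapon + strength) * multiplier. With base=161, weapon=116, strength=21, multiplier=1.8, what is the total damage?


Sum base + weapon + str = 161 + 116 + 21 = 298
Multiply by 1.8:
298 * 1.8 = 536.4

536.4 damage


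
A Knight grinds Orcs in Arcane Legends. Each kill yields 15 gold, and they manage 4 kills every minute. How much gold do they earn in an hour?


Gold per minute = 15 * 4 = 60
Gold per hour = 60 * 60 = 3600

3600 gold/hour


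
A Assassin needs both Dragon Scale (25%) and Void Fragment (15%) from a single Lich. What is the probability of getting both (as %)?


For independent events, P(both) = P(A) * P(B)
= 25% * 15%
= 375 / 100 %
= 3.75%

3.75%


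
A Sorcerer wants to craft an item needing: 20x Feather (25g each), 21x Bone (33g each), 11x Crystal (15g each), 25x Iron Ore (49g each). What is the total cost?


Cost breakdown:
  Feather: 20 * 25 = 500
  Bone: 21 * 33 = 693
  Crystal: 11 * 15 = 165
  Iron Ore: 25 * 49 = 1225
Total = 500 + 693 + 165 + 1225 = 2583

2583 gold


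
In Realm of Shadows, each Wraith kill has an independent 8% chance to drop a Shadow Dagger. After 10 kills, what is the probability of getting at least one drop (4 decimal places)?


P(at least one) = 1 - P(none) = 1 - (1-p)^n
p = 8/100 = 0.08
1 - p = 0.92
(1 - p)^10 = 0.92^10 = 0.434388
P(at least one) = 1 - 0.434388 = 0.5656

0.5656


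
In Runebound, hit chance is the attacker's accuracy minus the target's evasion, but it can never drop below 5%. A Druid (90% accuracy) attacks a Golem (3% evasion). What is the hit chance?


accuracy - evasion = 90 - 3 = 87
Apply floor: max(87, 5) = 87
Hit chance = 87%

87%


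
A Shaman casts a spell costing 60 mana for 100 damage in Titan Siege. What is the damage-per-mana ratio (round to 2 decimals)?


Efficiency = damage / mana
= 100 / 60
= 1.67

1.67 dmg/mana


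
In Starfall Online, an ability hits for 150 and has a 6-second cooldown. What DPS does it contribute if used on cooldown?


DPS = damage / cooldown
= 150 / 6
= 25.00

25.00 DPS


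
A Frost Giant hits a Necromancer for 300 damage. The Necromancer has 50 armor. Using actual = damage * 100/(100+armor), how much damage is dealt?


actual = 300 * 100 / (100 + 50)
= 300 * 100 / 150
= 30000 / 150
= 200.00

200.00 damage


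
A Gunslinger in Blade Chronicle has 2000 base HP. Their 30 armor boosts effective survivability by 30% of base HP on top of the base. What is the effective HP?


EHP = 2000 * (1 + 30/100)
= 2000 * (1 + 0.3)
= 2000 * 1.3
= 2600.0

2600.0 EHP


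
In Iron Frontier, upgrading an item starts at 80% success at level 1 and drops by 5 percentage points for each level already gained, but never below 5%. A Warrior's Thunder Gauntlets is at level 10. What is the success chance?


raw_rate = 80 - 5 * (10 - 1)
= 80 - 5 * 9
= 80 - 45
= 35
Apply floor: max(35, 5) = 35%

35%


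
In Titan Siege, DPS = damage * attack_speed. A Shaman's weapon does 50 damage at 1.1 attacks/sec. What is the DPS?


DPS = damage * attack_speed
= 50 * 1.1
= 55.0

55.0 DPS


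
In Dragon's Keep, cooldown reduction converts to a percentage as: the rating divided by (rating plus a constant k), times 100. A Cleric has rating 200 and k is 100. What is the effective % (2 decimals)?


effective% = rating / (rating + k) * 100
= 200 / (200 + 100) * 100
= 200 / 300 * 100
= 0.666667 * 100
= 66.67%

66.67%


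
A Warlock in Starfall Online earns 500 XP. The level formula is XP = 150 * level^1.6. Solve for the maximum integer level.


XP = 150 * level^1.6, so level = (XP / 150)^(1/1.6)
= (500 / 150)^(1/1.6)
= 3.3333^0.625
= 2.1223
Floor: level = 2

level 2


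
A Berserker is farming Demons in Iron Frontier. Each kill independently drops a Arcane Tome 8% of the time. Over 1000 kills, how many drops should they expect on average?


Expected drops = kills * (drop_rate / 100)
= 1000 * (8 / 100)
= 1000 * 0.08
= 80.0

80.0 drops


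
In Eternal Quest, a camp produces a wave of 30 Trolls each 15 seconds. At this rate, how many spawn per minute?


Spawns per minute = count * (60 / interval)
= 30 * (60 / 15)
= 30 * 4.0
= 120.0

120.0 per minute


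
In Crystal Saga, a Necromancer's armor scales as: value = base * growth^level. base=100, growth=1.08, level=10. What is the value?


value = base * growth^level
= 100 * 1.08^10
= 100 * 2.158925
= 215.89

215.89 armor


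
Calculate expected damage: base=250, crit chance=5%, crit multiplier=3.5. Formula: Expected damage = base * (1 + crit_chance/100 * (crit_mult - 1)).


E[dmg] = base * (1 + crit_chance * (crit_mult - 1))
cc as decimal = 5/100 = 0.05
cm - 1 = 3.5 - 1 = 2.5
Bonus factor = 0.05 * 2.5 = 0.125
Total multiplier = 1 + 0.125 = 1.125
Expected damage = 250 * 1.125 = 281.25

281.25 damage


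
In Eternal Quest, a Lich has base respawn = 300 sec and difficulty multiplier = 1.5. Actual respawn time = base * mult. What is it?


Respawn time = base * multiplier
= 300 * 1.5
= 450.0 seconds

450.0 seconds


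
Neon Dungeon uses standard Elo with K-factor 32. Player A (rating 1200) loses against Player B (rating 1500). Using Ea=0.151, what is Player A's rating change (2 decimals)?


Elo update: delta = K * (S - Ea), where S = 0 (loses)
S - Ea = 0 - 0.151 = -0.151
Rating change = 32 * -0.151
= -4.83

-4.83 rating points


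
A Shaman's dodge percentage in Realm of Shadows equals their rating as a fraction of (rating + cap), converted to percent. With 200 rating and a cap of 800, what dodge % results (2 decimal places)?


dodge% = 200 / (200 + 800) * 100
= 200 / 1000 * 100
= 0.2 * 100
= 20.00%

20.00%


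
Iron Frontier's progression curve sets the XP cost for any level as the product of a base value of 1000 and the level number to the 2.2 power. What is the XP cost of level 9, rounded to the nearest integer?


XP = 1000 * level^2.2
Substitute level = 9:
XP = 1000 * 9^2.2
= 1000 * 125.69949
= 125699

125699 XP


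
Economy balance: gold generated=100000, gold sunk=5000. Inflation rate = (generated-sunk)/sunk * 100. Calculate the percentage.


Net gold = 100000 - 5000 = 95000
Inflation rate = net / sunk * 100 = 95000 / 5000 * 100
= 19.0 * 100
= 1900.00%

1900.00%


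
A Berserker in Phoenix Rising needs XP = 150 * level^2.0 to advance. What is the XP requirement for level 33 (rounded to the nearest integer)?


XP = 150 * level^2.0
Substitute level = 33:
XP = 150 * 33^2.0
= 150 * 1089.0
= 163350

163350 XP


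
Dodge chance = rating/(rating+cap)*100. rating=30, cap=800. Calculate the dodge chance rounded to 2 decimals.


dodge% = 30 / (30 + 800) * 100
= 30 / 830 * 100
= 0.036145 * 100
= 3.61%

3.61%


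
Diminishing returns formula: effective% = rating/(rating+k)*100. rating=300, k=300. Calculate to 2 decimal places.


effective% = rating / (rating + k) * 100
= 300 / (300 + 300) * 100
= 300 / 600 * 100
= 0.5 * 100
= 50.00%

50.00%


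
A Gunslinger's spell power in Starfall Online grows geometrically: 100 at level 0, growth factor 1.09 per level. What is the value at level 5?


value = base * growth^level
= 100 * 1.09^5
= 100 * 1.538624
= 153.86

153.86 spell power


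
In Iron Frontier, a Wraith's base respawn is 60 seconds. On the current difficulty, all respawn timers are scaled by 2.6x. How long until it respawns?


Respawn time = base * multiplier
= 60 * 2.6
= 156.0 seconds

156.0 seconds


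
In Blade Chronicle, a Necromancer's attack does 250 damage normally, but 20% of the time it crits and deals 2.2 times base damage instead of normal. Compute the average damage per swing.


E[dmg] = base * (1 + crit_chance * (crit_mult - 1))
cc as decimal = 20/100 = 0.2
cm - 1 = 2.2 - 1 = 1.2
Bonus factor = 0.2 * 1.2 = 0.24
Total multiplier = 1 + 0.24 = 1.24
Expected damage = 250 * 1.24 = 310.00

310.00 damage


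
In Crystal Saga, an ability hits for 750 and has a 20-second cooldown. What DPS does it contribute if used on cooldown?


DPS = damage / cooldown
= 750 / 20
= 37.50

37.50 DPS


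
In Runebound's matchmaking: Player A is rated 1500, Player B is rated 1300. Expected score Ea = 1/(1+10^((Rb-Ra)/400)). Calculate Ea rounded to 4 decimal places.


Elo expected score: Ea = 1/(1 + 10^((Rb-Ra)/400))
Rb - Ra = 1300 - 1500 = -200
(Rb-Ra)/400 = -200/400 = -0.5
10^-0.5 = 0.316228
Ea = 1/(1 + 0.316228) = 1/1.316228 = 0.7597

0.7597


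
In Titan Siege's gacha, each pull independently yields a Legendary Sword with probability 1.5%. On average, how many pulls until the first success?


Expected pulls for a geometric distribution = 1/p = 100 / rate%
= 100 / 1.5
= 66.67

66.67 pulls


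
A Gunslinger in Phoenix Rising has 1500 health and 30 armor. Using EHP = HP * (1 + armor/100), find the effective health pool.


EHP = 1500 * (1 + 30/100)
= 1500 * (1 + 0.3)
= 1500 * 1.3
= 1950.0

1950.0 EHP


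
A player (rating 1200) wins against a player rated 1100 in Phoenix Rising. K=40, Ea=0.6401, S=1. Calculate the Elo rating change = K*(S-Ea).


Elo update: delta = K * (S - Ea), where S = 1 (wins)
S - Ea = 1 - 0.6401 = 0.3599
Rating change = 40 * 0.3599
= 14.40

14.40 rating points


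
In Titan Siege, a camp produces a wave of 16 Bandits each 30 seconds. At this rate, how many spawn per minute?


Spawns per minute = count * (60 / interval)
= 16 * (60 / 30)
= 16 * 2.0
= 32.0

32.0 per minute


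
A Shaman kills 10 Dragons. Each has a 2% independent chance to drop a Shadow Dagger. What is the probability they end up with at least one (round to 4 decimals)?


P(at least one) = 1 - P(none) = 1 - (1-p)^n
p = 2/100 = 0.02
1 - p = 0.98
(1 - p)^10 = 0.98^10 = 0.817073
P(at least one) = 1 - 0.817073 = 0.1829

0.1829


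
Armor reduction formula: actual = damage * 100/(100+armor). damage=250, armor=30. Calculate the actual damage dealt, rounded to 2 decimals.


actual = 250 * 100 / (100 + 30)
= 250 * 100 / 130
= 25000 / 130
= 192.31

192.31 damage


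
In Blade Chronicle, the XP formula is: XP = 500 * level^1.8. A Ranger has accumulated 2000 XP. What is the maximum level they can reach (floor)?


XP = 500 * level^1.8, so level = (XP / 500)^(1/1.8)
= (2000 / 500)^(1/1.8)
= 4.0^0.5556
= 2.1601
Floor: level = 2

level 2


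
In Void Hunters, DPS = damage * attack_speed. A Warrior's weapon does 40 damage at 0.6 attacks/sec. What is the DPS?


DPS = damage * attack_speed
= 40 * 0.6
= 24.0

24.0 DPS


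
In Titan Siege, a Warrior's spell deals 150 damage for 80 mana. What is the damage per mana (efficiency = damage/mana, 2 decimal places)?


Efficiency = damage / mana
= 150 / 80
= 1.88

1.88 dmg/mana


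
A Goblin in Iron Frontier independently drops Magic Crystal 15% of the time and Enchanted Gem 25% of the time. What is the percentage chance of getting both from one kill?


For independent events, P(both) = P(A) * P(B)
= 15% * 25%
= 375 / 100 %
= 3.75%

3.75%


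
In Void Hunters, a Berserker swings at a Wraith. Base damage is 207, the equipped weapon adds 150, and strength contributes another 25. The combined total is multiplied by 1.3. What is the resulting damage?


Sum base + weapon + str = 207 + 150 + 25 = 382
Multiply by 1.3:
382 * 1.3 = 496.6

496.6 damage


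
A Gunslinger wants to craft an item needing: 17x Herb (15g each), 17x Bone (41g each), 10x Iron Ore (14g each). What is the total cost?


Cost breakdown:
  Herb: 17 * 15 = 255
  Bone: 17 * 41 = 697
  Iron Ore: 10 * 14 = 140
Total = 255 + 697 + 140 = 1092

1092 gold


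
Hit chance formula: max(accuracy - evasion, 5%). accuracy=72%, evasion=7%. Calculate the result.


accuracy - evasion = 72 - 7 = 65
Apply floor: max(65, 5) = 65
Hit chance = 65%

65%


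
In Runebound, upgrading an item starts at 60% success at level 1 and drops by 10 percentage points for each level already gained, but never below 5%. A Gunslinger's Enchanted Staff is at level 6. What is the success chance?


raw_rate = 60 - 10 * (6 - 1)
= 60 - 10 * 5
= 60 - 50
= 10
Apply floor: max(10, 5) = 10%

10%


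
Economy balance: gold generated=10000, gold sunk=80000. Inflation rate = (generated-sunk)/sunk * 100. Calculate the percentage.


Net gold = 10000 - 80000 = -70000
Inflation rate = net / sunk * 100 = -70000 / 80000 * 100
= -0.875 * 100
= -87.50%

-87.50%


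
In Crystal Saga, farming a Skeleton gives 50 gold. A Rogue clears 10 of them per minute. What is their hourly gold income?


Gold per minute = 50 * 10 = 500
Gold per hour = 500 * 60 = 30000

30000 gold/hour


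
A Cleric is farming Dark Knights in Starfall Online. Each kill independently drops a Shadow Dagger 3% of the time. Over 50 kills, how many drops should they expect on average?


Expected drops = kills * (drop_rate / 100)
= 50 * (3 / 100)
= 50 * 0.03
= 1.5

1.5 drops


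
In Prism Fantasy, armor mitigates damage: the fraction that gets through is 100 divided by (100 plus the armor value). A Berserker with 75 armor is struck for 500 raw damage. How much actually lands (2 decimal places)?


actual = 500 * 100 / (100 + 75)
= 500 * 100 / 175
= 50000 / 175
= 285.71

285.71 damage


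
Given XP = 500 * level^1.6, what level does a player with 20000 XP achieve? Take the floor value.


XP = 500 * level^1.6, so level = (XP / 500)^(1/1.6)
= (20000 / 500)^(1/1.6)
= 40.0^0.625
= 10.0297
Floor: level = 10

level 10


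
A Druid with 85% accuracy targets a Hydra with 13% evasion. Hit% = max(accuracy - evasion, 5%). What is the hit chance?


accuracy - evasion = 85 - 13 = 72
Apply floor: max(72, 5) = 72
Hit chance = 72%

72%


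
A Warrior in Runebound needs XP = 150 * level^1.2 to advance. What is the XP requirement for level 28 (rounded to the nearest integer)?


XP = 150 * level^1.2
Substitute level = 28:
XP = 150 * 28^1.2
= 150 * 54.5242
= 8179

8179 XP


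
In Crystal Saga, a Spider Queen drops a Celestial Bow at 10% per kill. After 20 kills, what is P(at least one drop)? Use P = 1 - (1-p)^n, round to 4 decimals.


P(at least one) = 1 - P(none) = 1 - (1-p)^n
p = 10/100 = 0.1
1 - p = 0.9
(1 - p)^20 = 0.9^20 = 0.121577
P(at least one) = 1 - 0.121577 = 0.8784

0.8784


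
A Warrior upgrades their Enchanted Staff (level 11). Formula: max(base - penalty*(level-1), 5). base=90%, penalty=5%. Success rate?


raw_rate = 90 - 5 * (11 - 1)
= 90 - 5 * 10
= 90 - 50
= 40
Apply floor: max(40, 5) = 40%

40%


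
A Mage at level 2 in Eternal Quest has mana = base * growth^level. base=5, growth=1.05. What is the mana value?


value = base * growth^level
= 5 * 1.05^2
= 5 * 1.1025
= 5.51

5.51 mana


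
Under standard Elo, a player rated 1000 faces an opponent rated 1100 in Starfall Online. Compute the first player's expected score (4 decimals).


Elo expected score: Ea = 1/(1 + 10^((Rb-Ra)/400))
Rb - Ra = 1100 - 1000 = 100
(Rb-Ra)/400 = 100/400 = 0.25
10^0.25 = 1.778279
Ea = 1/(1 + 1.778279) = 1/2.778279 = 0.3599

0.3599


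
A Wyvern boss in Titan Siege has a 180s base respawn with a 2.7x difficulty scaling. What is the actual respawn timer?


Respawn time = base * multiplier
= 180 * 2.7
= 486.0 seconds

486.0 seconds


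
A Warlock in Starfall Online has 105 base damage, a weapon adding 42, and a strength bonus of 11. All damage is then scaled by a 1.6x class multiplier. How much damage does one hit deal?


Sum base + weapon + str = 105 + 42 + 11 = 158
Multiply by 1.6:
158 * 1.6 = 252.8

252.8 damage


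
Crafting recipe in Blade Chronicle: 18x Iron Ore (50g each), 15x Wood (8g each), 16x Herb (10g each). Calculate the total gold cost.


Cost breakdown:
  Iron Ore: 18 * 50 = 900
  Wood: 15 * 8 = 120
  Herb: 16 * 10 = 160
Total = 900 + 120 + 160 = 1180

1180 gold
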